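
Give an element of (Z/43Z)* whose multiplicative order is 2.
42 has order 2 mod 43 since 42^{2} ≡ 1 (mod 43) and no smaller power works.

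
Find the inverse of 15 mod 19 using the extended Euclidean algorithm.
Extended GCD: 15(-5) + 19(4) = 1. So 15^(-1) ≡ 14 ≡ 14 (mod 19). Verify: 15 × 14 = 210 ≡ 1 (mod 19)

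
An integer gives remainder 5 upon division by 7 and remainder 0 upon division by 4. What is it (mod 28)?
M = 7 × 4 = 28. M₁ = 4, y₁ ≡ 2 (mod 7). M₂ = 7, y₂ ≡ 3 (mod 4). t = 5×4×2 + 0×7×3 ≡ 12 (mod 28). The smallest positive such number is 12.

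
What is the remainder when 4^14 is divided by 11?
Using Fermat: 4^{10} ≡ 1 (mod 11). 14 ≡ 4 (mod 10). So 4^{14} ≡ 4^{4} ≡ 3 (mod 11)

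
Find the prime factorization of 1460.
2^2 × 5 × 73

Divide by primes starting from smallest:
1460 ÷ 2 = 730
730 ÷ 2 = 365
365 ÷ 5 = 73
73 ÷ 73 = 1

1460 = 2^2 × 5 × 73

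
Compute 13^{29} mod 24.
13

Using successive squaring:
Binary expansion of 29: 11101
Powers of 13 mod 24 (each is the square of the previous):
  13^1 ≡ 13 (mod 24)
  13^2 ≡ 13² = 169 ≡ 1 (mod 24)
  13^4 ≡ 1² = 1 ≡ 1 (mod 24)
  13^8 ≡ 1² = 1 ≡ 1 (mod 24)
  13^16 ≡ 1² = 1 ≡ 1 (mod 24)
29 = 16 + 8 + 4 + 1, so 13^29 = 13^16 × 13^8 × 13^4 × 13^1 ≡ 1 × 1 × 1 × 13 (mod 24)
Multiplying step by step:
  1 × 1 = 1 ≡ 1 (mod 24)
  1 × 1 = 1 ≡ 1 (mod 24)
  1 × 13 = 13 ≡ 13 (mod 24)
Result: 13^29 ≡ 13 (mod 24)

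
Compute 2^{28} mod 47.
32

Using successive squaring:
Binary expansion of 28: 11100
Powers of 2 mod 47 (each is the square of the previous):
  2^1 ≡ 2 (mod 47)
  2^2 ≡ 2² = 4 ≡ 4 (mod 47)
  2^4 ≡ 4² = 16 ≡ 16 (mod 47)
  2^8 ≡ 16² = 256 ≡ 21 (mod 47)
  2^16 ≡ 21² = 441 ≡ 18 (mod 47)
28 = 16 + 8 + 4, so 2^28 = 2^16 × 2^8 × 2^4 ≡ 18 × 21 × 16 (mod 47)
Multiplying step by step:
  18 × 21 = 378 ≡ 2 (mod 47)
  2 × 16 = 32 ≡ 32 (mod 47)
Result: 2^28 ≡ 32 (mod 47)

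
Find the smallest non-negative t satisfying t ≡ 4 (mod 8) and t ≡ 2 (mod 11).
M = 8 × 11 = 88. M₁ = 11, y₁ ≡ 3 (mod 8). M₂ = 8, y₂ ≡ 7 (mod 11). t = 4×11×3 + 2×8×7 ≡ 68 (mod 88)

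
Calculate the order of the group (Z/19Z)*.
18

Prime factorization: 19 = 19
Using the formula φ(n) = n × Π(1 - 1/p) for each prime factor p:
φ(19) = 19 × (1 - 1/19)
φ(19) = 18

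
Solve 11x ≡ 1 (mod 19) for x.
11^(-1) ≡ 7 (mod 19). Verification: 11 × 7 = 77 ≡ 1 (mod 19)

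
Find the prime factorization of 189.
3^3 × 7

Divide by primes starting from smallest:
189 ÷ 3 = 63
63 ÷ 3 = 21
21 ÷ 3 = 7
7 ÷ 7 = 1

189 = 3^3 × 7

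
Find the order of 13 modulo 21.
Powers of 13 mod 21: 13^1≡13, 13^2≡1. Order = 2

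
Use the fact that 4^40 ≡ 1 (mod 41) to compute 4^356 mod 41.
By Fermat: 4^{40} ≡ 1 (mod 41). 356 = 8×40 + 36. So 4^{356} ≡ 4^{36} ≡ 37 (mod 41)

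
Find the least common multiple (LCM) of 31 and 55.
1705

First find GCD(31, 55) using the Euclidean algorithm:
31 = 0 × 55 + 31
55 = 1 × 31 + 24
31 = 1 × 24 + 7
24 = 3 × 7 + 3
7 = 2 × 3 + 1
3 = 3 × 1 + 0
GCD(31, 55) = 1

LCM formula: LCM(a, b) = (a × b) / GCD(a, b)
LCM(31, 55) = (31 × 55) / 1
LCM(31, 55) = 1705 / 1
LCM(31, 55) = 1705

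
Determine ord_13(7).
Powers of 7 mod 13: 7^1≡7, 7^2≡10, 7^3≡5, 7^4≡9, 7^5≡11, 7^6≡12, 7^7≡6, 7^8≡3, 7^9≡8, 7^10≡4, 7^11≡2, 7^12≡1. Order = 12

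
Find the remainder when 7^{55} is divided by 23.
By Fermat: 7^{22} ≡ 1 (mod 23). 55 = 2×22 + 11. So 7^{55} ≡ 7^{11} ≡ 22 (mod 23)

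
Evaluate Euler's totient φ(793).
720

Prime factorization: 793 = 13 × 61
Using the formula φ(n) = n × Π(1 - 1/p) for each prime factor p:
φ(793) = 793 × (1 - 1/13) × (1 - 1/61)
φ(793) = 720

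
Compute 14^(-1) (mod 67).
14^(-1) ≡ 24 (mod 67). Verification: 14 × 24 = 336 ≡ 1 (mod 67)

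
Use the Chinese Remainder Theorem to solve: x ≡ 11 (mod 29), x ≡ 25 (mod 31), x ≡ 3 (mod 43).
4303

Using the Chinese Remainder Theorem:
M = product of moduli = 38657
For equation 1: M_1 = 1333, 1333 ≡ 28 (mod 29), inverse of 1333 mod 29 is 28 (check: 28 × 28 = 784 ≡ 1 (mod 29))
For equation 2: M_2 = 1247, 1247 ≡ 7 (mod 31), inverse of 1247 mod 31 is 9 (check: 7 × 9 = 63 ≡ 1 (mod 31))
For equation 3: M_3 = 899, 899 ≡ 39 (mod 43), inverse of 899 mod 43 is 32 (check: 39 × 32 = 1248 ≡ 1 (mod 43))
Combine: x ≡ Σ r_i×M_i×(M_i⁻¹ mod m_i) = 11×1333×28 + 25×1247×9 + 3×899×32 = 410564 + 280575 + 86304 = 777443
777443 mod 38657 = 4303
x ≡ 4303 (mod 38657)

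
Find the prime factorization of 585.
3^2 × 5 × 13

Divide by primes starting from smallest:
585 ÷ 3 = 195
195 ÷ 3 = 65
65 ÷ 5 = 13
13 ÷ 13 = 1

585 = 3^2 × 5 × 13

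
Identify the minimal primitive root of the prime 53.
p - 1 = 52 has prime divisors 2, 13. h is a primitive root mod 53 iff h^(52/q) ≢ 1 (mod 53) for each such q.
h = 2: 2^26 ≡ 52, 2^4 ≡ 16 (mod 53); none is 1, so 2 has order 52 and is a primitive root.
The smallest primitive root mod 53 is g = 2.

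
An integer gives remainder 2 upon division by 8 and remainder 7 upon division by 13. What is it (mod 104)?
M = 8 × 13 = 104. M₁ = 13, y₁ ≡ 5 (mod 8). M₂ = 8, y₂ ≡ 5 (mod 13). x = 2×13×5 + 7×8×5 ≡ 98 (mod 104). The smallest positive such number is 98.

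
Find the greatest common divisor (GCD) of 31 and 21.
1

Using the Euclidean algorithm:
31 = 1 × 21 + 10
21 = 2 × 10 + 1
10 = 10 × 1 + 0

GCD(31, 21) = 1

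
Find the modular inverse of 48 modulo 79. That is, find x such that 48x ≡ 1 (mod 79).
28

Using Extended Euclidean Algorithm:
gcd(48, 79) = 1
Bezout coefficients: 48 × 28 + 79 × -17 = 1
So 48 × 28 ≡ 1 (mod 79)
The inverse is 28 mod 79 = 28
Verification: 48 × 28 = 1344 = 17 × 79 + 1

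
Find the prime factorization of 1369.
37^2

Divide by primes starting from smallest:
1369 ÷ 37 = 37
37 ÷ 37 = 1

1369 = 37^2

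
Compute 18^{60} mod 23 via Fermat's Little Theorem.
3

By Fermat's Little Theorem, a^(p-1) ≡ 1 (mod p) for prime p and gcd(a, p) = 1
Here p = 23, so 18^22 ≡ 1 (mod 23)
We can reduce the exponent: 60 mod 22 = 16
So 18^60 ≡ 18^16 (mod 23)
Computing: 18^16 mod 23 = 3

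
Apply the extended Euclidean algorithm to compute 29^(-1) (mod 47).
Extended GCD: 29(13) + 47(-8) = 1. So 29^(-1) ≡ 13 ≡ 13 (mod 47). Verify: 29 × 13 = 377 ≡ 1 (mod 47)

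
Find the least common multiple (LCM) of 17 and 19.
323

First find GCD(17, 19) using the Euclidean algorithm:
17 = 0 × 19 + 17
19 = 1 × 17 + 2
17 = 8 × 2 + 1
2 = 2 × 1 + 0
GCD(17, 19) = 1

LCM formula: LCM(a, b) = (a × b) / GCD(a, b)
LCM(17, 19) = (17 × 19) / 1
LCM(17, 19) = 323 / 1
LCM(17, 19) = 323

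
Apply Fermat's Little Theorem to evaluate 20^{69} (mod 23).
19

By Fermat's Little Theorem, a^(p-1) ≡ 1 (mod p) for prime p and gcd(a, p) = 1
Here p = 23, so 20^22 ≡ 1 (mod 23)
We can reduce the exponent: 69 mod 22 = 3
So 20^69 ≡ 20^3 (mod 23)
Computing: 20^3 mod 23 = 19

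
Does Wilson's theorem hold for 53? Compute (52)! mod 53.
(52)! mod 53 = 52. Since this equals -1 (mod 53), Wilson confirms 53 is prime.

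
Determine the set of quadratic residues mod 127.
QRs mod 127: {1, 2, 4, 8, 9, 11, 13, 15, 16, 17, 18, 19, 21, 22, 25, 26, 30, 31, 32, 34, 35, 36, 37, 38, 41, 42, 44, 47, 49, 50, 52, 60, 61, 62, 64, 68, 69, 70, 71, 72, 73, 74, 76, 79, 81, 82, 84, 87, 88, 94, 98, 99, 100, 103, 104, 107, 113, 115, 117, 120, 121, 122, 124}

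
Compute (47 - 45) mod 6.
2

(47 - 45) = 2
2 mod 6 = 2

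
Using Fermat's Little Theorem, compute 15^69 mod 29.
By Fermat: 15^{28} ≡ 1 (mod 29). 69 = 2×28 + 13. So 15^{69} ≡ 15^{13} ≡ 27 (mod 29)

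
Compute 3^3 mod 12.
3 = 2 + 1 (binary 11). Repeated squaring mod 12: 3^1 ≡ 3; 3^2 ≡ 3² = 9 ≡ 9. Multiply: 3^3 = 3^2 × 3^1 ≡ 9 × 3 (mod 12): 9 × 3 = 27 ≡ 3. So 3^3 ≡ 3 (mod 12).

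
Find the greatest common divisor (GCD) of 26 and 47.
1

Using the Euclidean algorithm:
26 = 0 × 47 + 26
47 = 1 × 26 + 21
26 = 1 × 21 + 5
21 = 4 × 5 + 1
5 = 5 × 1 + 0

GCD(26, 47) = 1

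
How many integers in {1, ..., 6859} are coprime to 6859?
6498

Prime factorization: 6859 = 19^3
Using the formula φ(n) = n × Π(1 - 1/p) for each prime factor p:
φ(6859) = 6859 × (1 - 1/19)
φ(6859) = 6498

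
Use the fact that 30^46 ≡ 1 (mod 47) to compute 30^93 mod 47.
By Fermat: 30^{46} ≡ 1 (mod 47). 93 = 2×46 + 1. So 30^{93} ≡ 30^{1} ≡ 30 (mod 47)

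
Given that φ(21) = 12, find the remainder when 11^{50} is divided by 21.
By Euler: 11^{12} ≡ 1 (mod 21) since gcd(11, 21) = 1. 50 = 4×12 + 2. So 11^{50} ≡ 11^{2} ≡ 16 (mod 21)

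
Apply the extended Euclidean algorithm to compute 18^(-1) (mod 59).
Extended GCD: 18(23) + 59(-7) = 1. So 18^(-1) ≡ 23 ≡ 23 (mod 59). Verify: 18 × 23 = 414 ≡ 1 (mod 59)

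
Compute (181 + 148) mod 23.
7

(181 + 148) = 329
329 mod 23 = 7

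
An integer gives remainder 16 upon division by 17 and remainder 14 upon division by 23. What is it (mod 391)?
M = 17 × 23 = 391. M₁ = 23, y₁ ≡ 3 (mod 17). M₂ = 17, y₂ ≡ 19 (mod 23). n = 16×23×3 + 14×17×19 ≡ 152 (mod 391). The smallest positive such number is 152.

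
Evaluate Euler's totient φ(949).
864

Prime factorization: 949 = 13 × 73
Using the formula φ(n) = n × Π(1 - 1/p) for each prime factor p:
φ(949) = 949 × (1 - 1/13) × (1 - 1/73)
φ(949) = 864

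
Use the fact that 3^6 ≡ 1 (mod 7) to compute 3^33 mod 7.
By Fermat: 3^{6} ≡ 1 (mod 7). 33 = 5×6 + 3. So 3^{33} ≡ 3^{3} ≡ 6 (mod 7)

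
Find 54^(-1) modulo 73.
23

Using Extended Euclidean Algorithm:
gcd(54, 73) = 1
Bezout coefficients: 54 × 23 + 73 × -17 = 1
So 54 × 23 ≡ 1 (mod 73)
The inverse is 23 mod 73 = 23
Verification: 54 × 23 = 1242 = 17 × 73 + 1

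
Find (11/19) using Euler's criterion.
(11/19) = 11^{9} mod 19 = 1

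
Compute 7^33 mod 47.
Using repeated squaring. 33 = 32 + 1 (binary 100001). Repeated squaring mod 47: 7^1 ≡ 7; 7^2 ≡ 7² = 49 ≡ 2; 7^4 ≡ 2² = 4 ≡ 4; 7^8 ≡ 4² = 16 ≡ 16; 7^16 ≡ 16² = 256 ≡ 21; 7^32 ≡ 21² = 441 ≡ 18. Multiply: 7^33 = 7^32 × 7^1 ≡ 18 × 7 (mod 47): 18 × 7 = 126 ≡ 32. So 7^33 ≡ 32 (mod 47).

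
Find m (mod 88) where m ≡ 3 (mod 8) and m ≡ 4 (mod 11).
M = 8 × 11 = 88. M₁ = 11, y₁ ≡ 3 (mod 8). M₂ = 8, y₂ ≡ 7 (mod 11). m = 3×11×3 + 4×8×7 ≡ 59 (mod 88)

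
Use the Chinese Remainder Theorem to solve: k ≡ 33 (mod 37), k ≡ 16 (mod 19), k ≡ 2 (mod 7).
3474

Using the Chinese Remainder Theorem:
M = product of moduli = 4921
For equation 1: M_1 = 133, 133 ≡ 22 (mod 37), inverse of 133 mod 37 is 32 (check: 22 × 32 = 704 ≡ 1 (mod 37))
For equation 2: M_2 = 259, 259 ≡ 12 (mod 19), inverse of 259 mod 19 is 8 (check: 12 × 8 = 96 ≡ 1 (mod 19))
For equation 3: M_3 = 703, 703 ≡ 3 (mod 7), inverse of 703 mod 7 is 5 (check: 3 × 5 = 15 ≡ 1 (mod 7))
Combine: k ≡ Σ r_i×M_i×(M_i⁻¹ mod m_i) = 33×133×32 + 16×259×8 + 2×703×5 = 140448 + 33152 + 7030 = 180630
180630 mod 4921 = 3474
k ≡ 3474 (mod 4921)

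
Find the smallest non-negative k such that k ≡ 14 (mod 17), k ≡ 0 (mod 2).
14

Using the Chinese Remainder Theorem:
M = product of moduli = 34
For equation 1: M_1 = 2, 2 ≡ 2 (mod 17), inverse of 2 mod 17 is 9 (check: 2 × 9 = 18 ≡ 1 (mod 17))
For equation 2: M_2 = 17, 17 ≡ 1 (mod 2), inverse of 17 mod 2 is 1 (check: 1 × 1 = 1 ≡ 1 (mod 2))
Combine: k ≡ Σ r_i×M_i×(M_i⁻¹ mod m_i) = 14×2×9 + 0×17×1 = 252 + 0 = 252
252 mod 34 = 14
k ≡ 14 (mod 34)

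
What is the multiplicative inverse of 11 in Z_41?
11^(-1) ≡ 15 (mod 41). Verification: 11 × 15 = 165 ≡ 1 (mod 41)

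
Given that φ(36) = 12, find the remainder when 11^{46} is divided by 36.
By Euler: 11^{12} ≡ 1 (mod 36) since gcd(11, 36) = 1. 46 = 3×12 + 10. So 11^{46} ≡ 11^{10} ≡ 25 (mod 36)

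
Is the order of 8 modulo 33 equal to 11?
No, the actual order is 10, not 11.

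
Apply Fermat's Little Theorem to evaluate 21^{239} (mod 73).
7

By Fermat's Little Theorem, a^(p-1) ≡ 1 (mod p) for prime p and gcd(a, p) = 1
Here p = 73, so 21^72 ≡ 1 (mod 73)
We can reduce the exponent: 239 mod 72 = 23
So 21^239 ≡ 21^23 (mod 73)
Computing: 21^23 mod 73 = 7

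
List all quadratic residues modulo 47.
QRs mod 47: {1, 2, 3, 4, 6, 7, 8, 9, 12, 14, 16, 17, 18, 21, 24, 25, 27, 28, 32, 34, 36, 37, 42}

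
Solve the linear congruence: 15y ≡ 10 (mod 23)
16

Since gcd(15, 23) = 1 divides 10, a solution exists.
Multiply both sides by the inverse of 15 mod 23:
  15^(-1) mod 23 = 20
  x ≡ 20 × 10 ≡ 200 ≡ 16 (mod 23)
Verification: 15 × 16 = 240 = 10 × 23 + 10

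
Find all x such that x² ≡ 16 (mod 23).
The square roots of 16 mod 23 are 4 and 19. Verify: 4² = 16 ≡ 16 (mod 23)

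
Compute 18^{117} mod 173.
134

Using successive squaring:
Binary expansion of 117: 1110101
Powers of 18 mod 173 (each is the square of the previous):
  18^1 ≡ 18 (mod 173)
  18^2 ≡ 18² = 324 ≡ 151 (mod 173)
  18^4 ≡ 151² = 22801 ≡ 138 (mod 173)
  18^8 ≡ 138² = 19044 ≡ 14 (mod 173)
  18^16 ≡ 14² = 196 ≡ 23 (mod 173)
  18^32 ≡ 23² = 529 ≡ 10 (mod 173)
  18^64 ≡ 10² = 100 ≡ 100 (mod 173)
117 = 64 + 32 + 16 + 4 + 1, so 18^117 = 18^64 × 18^32 × 18^16 × 18^4 × 18^1 ≡ 100 × 10 × 23 × 138 × 18 (mod 173)
Multiplying step by step:
  100 × 10 = 1000 ≡ 135 (mod 173)
  135 × 23 = 3105 ≡ 164 (mod 173)
  164 × 138 = 22632 ≡ 142 (mod 173)
  142 × 18 = 2556 ≡ 134 (mod 173)
Result: 18^117 ≡ 134 (mod 173)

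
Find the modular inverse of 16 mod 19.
16^(-1) ≡ 6 (mod 19). Verification: 16 × 6 = 96 ≡ 1 (mod 19)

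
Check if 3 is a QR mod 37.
By Euler's criterion: 3^{18} ≡ 1 (mod 37). Since this equals 1, 3 is a QR.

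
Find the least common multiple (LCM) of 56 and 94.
2632

First find GCD(56, 94) using the Euclidean algorithm:
56 = 0 × 94 + 56
94 = 1 × 56 + 38
56 = 1 × 38 + 18
38 = 2 × 18 + 2
18 = 9 × 2 + 0
GCD(56, 94) = 2

LCM formula: LCM(a, b) = (a × b) / GCD(a, b)
LCM(56, 94) = (56 × 94) / 2
LCM(56, 94) = 5264 / 2
LCM(56, 94) = 2632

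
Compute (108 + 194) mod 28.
22

(108 + 194) = 302
302 mod 28 = 22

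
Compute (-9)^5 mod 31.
(-9) ≡ 22 (mod 31). 5 = 4 + 1 (binary 101). Repeated squaring mod 31: 22^1 ≡ 22; 22^2 ≡ 22² = 484 ≡ 19; 22^4 ≡ 19² = 361 ≡ 20. Multiply: (-9)^5 ≡ 22^4 × 22^1 ≡ 20 × 22 (mod 31): 20 × 22 = 440 ≡ 6. So (-9)^5 ≡ 6 (mod 31).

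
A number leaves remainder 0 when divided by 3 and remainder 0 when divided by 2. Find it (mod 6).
M = 3 × 2 = 6. M₁ = 2, y₁ ≡ 2 (mod 3). M₂ = 3, y₂ ≡ 1 (mod 2). k = 0×2×2 + 0×3×1 ≡ 0 (mod 6)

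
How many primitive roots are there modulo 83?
Number of primitive roots mod 83 = φ(82) = 40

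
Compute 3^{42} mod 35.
29

Using successive squaring:
Binary expansion of 42: 101010
Powers of 3 mod 35 (each is the square of the previous):
  3^1 ≡ 3 (mod 35)
  3^2 ≡ 3² = 9 ≡ 9 (mod 35)
  3^4 ≡ 9² = 81 ≡ 11 (mod 35)
  3^8 ≡ 11² = 121 ≡ 16 (mod 35)
  3^16 ≡ 16² = 256 ≡ 11 (mod 35)
  3^32 ≡ 11² = 121 ≡ 16 (mod 35)
42 = 32 + 8 + 2, so 3^42 = 3^32 × 3^8 × 3^2 ≡ 16 × 16 × 9 (mod 35)
Multiplying step by step:
  16 × 16 = 256 ≡ 11 (mod 35)
  11 × 9 = 99 ≡ 29 (mod 35)
Result: 3^42 ≡ 29 (mod 35)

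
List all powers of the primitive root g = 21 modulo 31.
g^1, g^2, ..., g^{30} mod 31: {21, 7, 23, 18, 6, 2, 11, 14, 15, 5, 12, 4, 22, 28, 30, 10, 24, 8, 13, 25, 29, 20, 17, 16, 26, 19, 27, 9, 3, 1}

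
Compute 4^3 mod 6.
3 = 2 + 1 (binary 11). Repeated squaring mod 6: 4^1 ≡ 4; 4^2 ≡ 4² = 16 ≡ 4. Multiply: 4^3 = 4^2 × 4^1 ≡ 4 × 4 (mod 6): 4 × 4 = 16 ≡ 4. So 4^3 ≡ 4 (mod 6).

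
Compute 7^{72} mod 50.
1

Using successive squaring:
Binary expansion of 72: 1001000
Powers of 7 mod 50 (each is the square of the previous):
  7^1 ≡ 7 (mod 50)
  7^2 ≡ 7² = 49 ≡ 49 (mod 50)
  7^4 ≡ 49² = 2401 ≡ 1 (mod 50)
  7^8 ≡ 1² = 1 ≡ 1 (mod 50)
  7^16 ≡ 1² = 1 ≡ 1 (mod 50)
  7^32 ≡ 1² = 1 ≡ 1 (mod 50)
  7^64 ≡ 1² = 1 ≡ 1 (mod 50)
72 = 64 + 8, so 7^72 = 7^64 × 7^8 ≡ 1 × 1 (mod 50)
Multiplying step by step:
  1 × 1 = 1 ≡ 1 (mod 50)
Result: 7^72 ≡ 1 (mod 50)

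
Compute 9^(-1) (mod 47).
9^(-1) ≡ 21 (mod 47). Verification: 9 × 21 = 189 ≡ 1 (mod 47)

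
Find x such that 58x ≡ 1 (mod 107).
58^(-1) ≡ 24 (mod 107). Verification: 58 × 24 = 1392 ≡ 1 (mod 107)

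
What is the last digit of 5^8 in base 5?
5 ≡ 0 (mod 5). 8 = 8 (binary 1000). Repeated squaring mod 5: 0^1 ≡ 0; 0^2 ≡ 0² = 0 ≡ 0; 0^4 ≡ 0² = 0 ≡ 0; 0^8 ≡ 0² = 0 ≡ 0. So 5^8 ≡ 0 (mod 5).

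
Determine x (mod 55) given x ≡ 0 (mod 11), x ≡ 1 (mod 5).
11

Using the Chinese Remainder Theorem:
M = product of moduli = 55
For equation 1: M_1 = 5, 5 ≡ 5 (mod 11), inverse of 5 mod 11 is 9 (check: 5 × 9 = 45 ≡ 1 (mod 11))
For equation 2: M_2 = 11, 11 ≡ 1 (mod 5), inverse of 11 mod 5 is 1 (check: 1 × 1 = 1 ≡ 1 (mod 5))
Combine: x ≡ Σ r_i×M_i×(M_i⁻¹ mod m_i) = 0×5×9 + 1×11×1 = 0 + 11 = 11
11 mod 55 = 11
x ≡ 11 (mod 55)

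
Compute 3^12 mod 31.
Using repeated squaring. 12 = 8 + 4 (binary 1100). Repeated squaring mod 31: 3^1 ≡ 3; 3^2 ≡ 3² = 9 ≡ 9; 3^4 ≡ 9² = 81 ≡ 19; 3^8 ≡ 19² = 361 ≡ 20. Multiply: 3^12 = 3^8 × 3^4 ≡ 20 × 19 (mod 31): 20 × 19 = 380 ≡ 8. So 3^12 ≡ 8 (mod 31).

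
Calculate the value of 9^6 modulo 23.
6 = 4 + 2 (binary 110). Repeated squaring mod 23: 9^1 ≡ 9; 9^2 ≡ 9² = 81 ≡ 12; 9^4 ≡ 12² = 144 ≡ 6. Multiply: 9^6 = 9^4 × 9^2 ≡ 6 × 12 (mod 23): 6 × 12 = 72 ≡ 3. So 9^6 ≡ 3 (mod 23).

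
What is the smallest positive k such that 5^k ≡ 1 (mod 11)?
Powers of 5 mod 11: 5^1≡5, 5^2≡3, 5^3≡4, 5^4≡9, 5^5≡1. Order = 5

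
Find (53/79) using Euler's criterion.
(53/79) = 53^{39} mod 79 = -1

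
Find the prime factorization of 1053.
3^4 × 13

Divide by primes starting from smallest:
1053 ÷ 3 = 351
351 ÷ 3 = 117
117 ÷ 3 = 39
39 ÷ 3 = 13
13 ÷ 13 = 1

1053 = 3^4 × 13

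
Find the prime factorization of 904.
2^3 × 113

Divide by primes starting from smallest:
904 ÷ 2 = 452
452 ÷ 2 = 226
226 ÷ 2 = 113
113 ÷ 113 = 1

904 = 2^3 × 113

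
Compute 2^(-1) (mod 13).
2^(-1) ≡ 7 (mod 13). Verification: 2 × 7 = 14 ≡ 1 (mod 13)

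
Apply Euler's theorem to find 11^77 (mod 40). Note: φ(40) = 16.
By Euler: 11^{16} ≡ 1 (mod 40) since gcd(11, 40) = 1. 77 = 4×16 + 13. So 11^{77} ≡ 11^{13} ≡ 11 (mod 40)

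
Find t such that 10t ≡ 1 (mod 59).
10^(-1) ≡ 6 (mod 59). Verification: 10 × 6 = 60 ≡ 1 (mod 59)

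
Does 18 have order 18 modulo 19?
p - 1 = 18 has prime divisors 2, 3. Check 18^(18/q) mod 19 for each: 18^(18/2) = 18^9 ≡ 18, 18^(18/3) = 18^6 ≡ 1 (mod 19). Since 18^6 ≡ 1 (mod 19), the order of 18 divides 6 (in fact the order is 2) ≠ 18, so it is not a primitive root.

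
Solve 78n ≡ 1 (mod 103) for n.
70

Using Extended Euclidean Algorithm:
gcd(78, 103) = 1
Bezout coefficients: 78 × -33 + 103 × 25 = 1
So 78 × -33 ≡ 1 (mod 103)
The inverse is -33 mod 103 = 70
Verification: 78 × 70 = 5460 = 53 × 103 + 1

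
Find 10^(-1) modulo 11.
10

Using Extended Euclidean Algorithm:
gcd(10, 11) = 1
Bezout coefficients: 10 × -1 + 11 × 1 = 1
So 10 × -1 ≡ 1 (mod 11)
The inverse is -1 mod 11 = 10
Verification: 10 × 10 = 100 = 9 × 11 + 1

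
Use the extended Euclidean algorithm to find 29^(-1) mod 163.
Extended GCD: 29(45) + 163(-8) = 1. So 29^(-1) ≡ 45 ≡ 45 (mod 163). Verify: 29 × 45 = 1305 ≡ 1 (mod 163)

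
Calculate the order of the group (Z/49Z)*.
42

Prime factorization: 49 = 7^2
Using the formula φ(n) = n × Π(1 - 1/p) for each prime factor p:
φ(49) = 49 × (1 - 1/7)
φ(49) = 42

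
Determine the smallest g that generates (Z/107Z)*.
2

A primitive root g modulo p has order p-1 = 106
Prime divisors of 106: [2, 53]
g is a primitive root iff g^(106/q) ≢ 1 (mod 107) for each prime divisor q
Testing small values:
  g = 2: 2^53 ≡ 106, 2^2 ≡ 4 (mod 107) → none is 1, primitive root!
The smallest primitive root is 2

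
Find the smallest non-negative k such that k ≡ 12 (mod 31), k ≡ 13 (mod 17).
353

Using the Chinese Remainder Theorem:
M = product of moduli = 527
For equation 1: M_1 = 17, 17 ≡ 17 (mod 31), inverse of 17 mod 31 is 11 (check: 17 × 11 = 187 ≡ 1 (mod 31))
For equation 2: M_2 = 31, 31 ≡ 14 (mod 17), inverse of 31 mod 17 is 11 (check: 14 × 11 = 154 ≡ 1 (mod 17))
Combine: k ≡ Σ r_i×M_i×(M_i⁻¹ mod m_i) = 12×17×11 + 13×31×11 = 2244 + 4433 = 6677
6677 mod 527 = 353
k ≡ 353 (mod 527)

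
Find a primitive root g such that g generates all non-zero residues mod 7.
p - 1 = 6 has prime divisors 2, 3. h is a primitive root mod 7 iff h^(6/q) ≢ 1 (mod 7) for each such q.
h = 2: 2^3 ≡ 1, 2^2 ≡ 4 (mod 7); 2^3 ≡ 1, so not a primitive root.
h = 3: 3^3 ≡ 6, 3^2 ≡ 2 (mod 7); none is 1, so 3 has order 6 and is a primitive root.
The smallest primitive root mod 7 is g = 3.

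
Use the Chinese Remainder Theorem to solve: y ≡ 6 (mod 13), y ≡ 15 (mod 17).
M = 13 × 17 = 221. M₁ = 17, y₁ ≡ 10 (mod 13). M₂ = 13, y₂ ≡ 4 (mod 17). y = 6×17×10 + 15×13×4 ≡ 32 (mod 221)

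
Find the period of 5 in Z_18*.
Powers of 5 mod 18: 5^1≡5, 5^2≡7, 5^3≡17, 5^4≡13, 5^5≡11, 5^6≡1. Order = 6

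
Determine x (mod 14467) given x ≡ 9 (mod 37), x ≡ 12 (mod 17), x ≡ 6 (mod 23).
11368

Using the Chinese Remainder Theorem:
M = product of moduli = 14467
For equation 1: M_1 = 391, 391 ≡ 21 (mod 37), inverse of 391 mod 37 is 30 (check: 21 × 30 = 630 ≡ 1 (mod 37))
For equation 2: M_2 = 851, 851 ≡ 1 (mod 17), inverse of 851 mod 17 is 1 (check: 1 × 1 = 1 ≡ 1 (mod 17))
For equation 3: M_3 = 629, 629 ≡ 8 (mod 23), inverse of 629 mod 23 is 3 (check: 8 × 3 = 24 ≡ 1 (mod 23))
Combine: x ≡ Σ r_i×M_i×(M_i⁻¹ mod m_i) = 9×391×30 + 12×851×1 + 6×629×3 = 105570 + 10212 + 11322 = 127104
127104 mod 14467 = 11368
x ≡ 11368 (mod 14467)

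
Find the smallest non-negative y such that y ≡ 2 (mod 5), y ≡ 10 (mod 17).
27

Using the Chinese Remainder Theorem:
M = product of moduli = 85
For equation 1: M_1 = 17, 17 ≡ 2 (mod 5), inverse of 17 mod 5 is 3 (check: 2 × 3 = 6 ≡ 1 (mod 5))
For equation 2: M_2 = 5, 5 ≡ 5 (mod 17), inverse of 5 mod 17 is 7 (check: 5 × 7 = 35 ≡ 1 (mod 17))
Combine: y ≡ Σ r_i×M_i×(M_i⁻¹ mod m_i) = 2×17×3 + 10×5×7 = 102 + 350 = 452
452 mod 85 = 27
y ≡ 27 (mod 85)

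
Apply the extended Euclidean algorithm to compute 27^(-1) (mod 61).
Extended GCD: 27(-9) + 61(4) = 1. So 27^(-1) ≡ 52 ≡ 52 (mod 61). Verify: 27 × 52 = 1404 ≡ 1 (mod 61)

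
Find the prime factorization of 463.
463

Divide by primes starting from smallest:
463 ÷ 463 = 1

463 = 463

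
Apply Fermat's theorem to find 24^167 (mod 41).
By Fermat: 24^{40} ≡ 1 (mod 41). 167 = 4×40 + 7. So 24^{167} ≡ 24^{7} ≡ 28 (mod 41)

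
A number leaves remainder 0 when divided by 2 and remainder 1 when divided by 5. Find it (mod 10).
M = 2 × 5 = 10. M₁ = 5, y₁ ≡ 1 (mod 2). M₂ = 2, y₂ ≡ 3 (mod 5). r = 0×5×1 + 1×2×3 ≡ 6 (mod 10)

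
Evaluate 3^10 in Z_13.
10 = 8 + 2 (binary 1010). Repeated squaring mod 13: 3^1 ≡ 3; 3^2 ≡ 3² = 9 ≡ 9; 3^4 ≡ 9² = 81 ≡ 3; 3^8 ≡ 3² = 9 ≡ 9. Multiply: 3^10 = 3^8 × 3^2 ≡ 9 × 9 (mod 13): 9 × 9 = 81 ≡ 3. So 3^10 ≡ 3 (mod 13).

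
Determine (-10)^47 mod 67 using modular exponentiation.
Using repeated squaring. (-10) ≡ 57 (mod 67). 47 = 32 + 8 + 4 + 2 + 1 (binary 101111). Repeated squaring mod 67: 57^1 ≡ 57; 57^2 ≡ 57² = 3249 ≡ 33; 57^4 ≡ 33² = 1089 ≡ 17; 57^8 ≡ 17² = 289 ≡ 21; 57^16 ≡ 21² = 441 ≡ 39; 57^32 ≡ 39² = 1521 ≡ 47. Multiply: (-10)^47 ≡ 57^32 × 57^8 × 57^4 × 57^2 × 57^1 ≡ 47 × 21 × 17 × 33 × 57 (mod 67): 47 × 21 = 987 ≡ 49; 49 × 17 = 833 ≡ 29; 29 × 33 = 957 ≡ 19; 19 × 57 = 1083 ≡ 11. So (-10)^47 ≡ 11 (mod 67).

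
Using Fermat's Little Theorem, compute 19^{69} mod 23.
5

By Fermat's Little Theorem, a^(p-1) ≡ 1 (mod p) for prime p and gcd(a, p) = 1
Here p = 23, so 19^22 ≡ 1 (mod 23)
We can reduce the exponent: 69 mod 22 = 3
So 19^69 ≡ 19^3 (mod 23)
Computing: 19^3 mod 23 = 5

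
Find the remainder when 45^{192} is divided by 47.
By Fermat: 45^{46} ≡ 1 (mod 47). 192 = 4×46 + 8. So 45^{192} ≡ 45^{8} ≡ 21 (mod 47)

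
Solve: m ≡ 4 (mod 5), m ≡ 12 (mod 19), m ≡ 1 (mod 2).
M = 5 × 19 × 2 = 190. M₁ = 38, y₁ ≡ 2 (mod 5). M₂ = 10, y₂ ≡ 2 (mod 19). M₃ = 95, y₃ ≡ 1 (mod 2). m = 4×38×2 + 12×10×2 + 1×95×1 ≡ 69 (mod 190)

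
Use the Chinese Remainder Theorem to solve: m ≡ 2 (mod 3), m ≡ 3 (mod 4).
M = 3 × 4 = 12. M₁ = 4, y₁ ≡ 1 (mod 3). M₂ = 3, y₂ ≡ 3 (mod 4). m = 2×4×1 + 3×3×3 ≡ 11 (mod 12)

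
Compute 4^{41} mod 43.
11

Using successive squaring:
Binary expansion of 41: 101001
Powers of 4 mod 43 (each is the square of the previous):
  4^1 ≡ 4 (mod 43)
  4^2 ≡ 4² = 16 ≡ 16 (mod 43)
  4^4 ≡ 16² = 256 ≡ 41 (mod 43)
  4^8 ≡ 41² = 1681 ≡ 4 (mod 43)
  4^16 ≡ 4² = 16 ≡ 16 (mod 43)
  4^32 ≡ 16² = 256 ≡ 41 (mod 43)
41 = 32 + 8 + 1, so 4^41 = 4^32 × 4^8 × 4^1 ≡ 41 × 4 × 4 (mod 43)
Multiplying step by step:
  41 × 4 = 164 ≡ 35 (mod 43)
  35 × 4 = 140 ≡ 11 (mod 43)
Result: 4^41 ≡ 11 (mod 43)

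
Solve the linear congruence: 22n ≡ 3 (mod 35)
24

Since gcd(22, 35) = 1 divides 3, a solution exists.
Multiply both sides by the inverse of 22 mod 35:
  22^(-1) mod 35 = 8
  x ≡ 8 × 3 ≡ 24 ≡ 24 (mod 35)
Verification: 22 × 24 = 528 = 15 × 35 + 3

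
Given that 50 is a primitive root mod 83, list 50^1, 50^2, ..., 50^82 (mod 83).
g^1, g^2, ..., g^{82} mod 83: {50, 10, 2, 17, 20, 4, 34, 40, 8, 68, 80, 16, 53, 77, 32, 23, 71, 64, 46, 59, 45, 9, 35, 7, 18, 70, 14, 36, 57, 28, 72, 31, 56, 61, 62, 29, 39, 41, 58, 78, 82, 33, 73, 81, 66, 63, 79, 49, 43, 75, 15, 3, 67, 30, 6, 51, 60, 12, 19, 37, 24, 38, 74, 48, 76, 65, 13, 69, 47, 26, 55, 11, 52, 27, 22, 21, 54, 44, 42, 25, 5, 1}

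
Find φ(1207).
1120

Prime factorization: 1207 = 17 × 71
Using the formula φ(n) = n × Π(1 - 1/p) for each prime factor p:
φ(1207) = 1207 × (1 - 1/17) × (1 - 1/71)
φ(1207) = 1120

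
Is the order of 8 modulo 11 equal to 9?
No, the actual order is 10, not 9.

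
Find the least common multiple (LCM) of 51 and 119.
357

First find GCD(51, 119) using the Euclidean algorithm:
51 = 0 × 119 + 51
119 = 2 × 51 + 17
51 = 3 × 17 + 0
GCD(51, 119) = 17

LCM formula: LCM(a, b) = (a × b) / GCD(a, b)
LCM(51, 119) = (51 × 119) / 17
LCM(51, 119) = 6069 / 17
LCM(51, 119) = 357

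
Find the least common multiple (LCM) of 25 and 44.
1100

First find GCD(25, 44) using the Euclidean algorithm:
25 = 0 × 44 + 25
44 = 1 × 25 + 19
25 = 1 × 19 + 6
19 = 3 × 6 + 1
6 = 6 × 1 + 0
GCD(25, 44) = 1

LCM formula: LCM(a, b) = (a × b) / GCD(a, b)
LCM(25, 44) = (25 × 44) / 1
LCM(25, 44) = 1100 / 1
LCM(25, 44) = 1100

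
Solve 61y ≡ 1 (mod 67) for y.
61^(-1) ≡ 11 (mod 67). Verification: 61 × 11 = 671 ≡ 1 (mod 67)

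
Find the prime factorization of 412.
2^2 × 103

Divide by primes starting from smallest:
412 ÷ 2 = 206
206 ÷ 2 = 103
103 ÷ 103 = 1

412 = 2^2 × 103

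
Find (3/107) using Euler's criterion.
(3/107) = 3^{53} mod 107 = 1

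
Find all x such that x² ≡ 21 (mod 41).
The square roots of 21 mod 41 are 12 and 29. Verify: 12² = 144 ≡ 21 (mod 41)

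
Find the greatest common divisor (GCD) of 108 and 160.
4

Using the Euclidean algorithm:
108 = 0 × 160 + 108
160 = 1 × 108 + 52
108 = 2 × 52 + 4
52 = 13 × 4 + 0

GCD(108, 160) = 4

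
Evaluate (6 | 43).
(6/43) = 6^{21} mod 43 = 1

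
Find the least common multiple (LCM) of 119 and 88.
10472

First find GCD(119, 88) using the Euclidean algorithm:
119 = 1 × 88 + 31
88 = 2 × 31 + 26
31 = 1 × 26 + 5
26 = 5 × 5 + 1
5 = 5 × 1 + 0
GCD(119, 88) = 1

LCM formula: LCM(a, b) = (a × b) / GCD(a, b)
LCM(119, 88) = (119 × 88) / 1
LCM(119, 88) = 10472 / 1
LCM(119, 88) = 10472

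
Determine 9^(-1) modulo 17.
9^(-1) ≡ 2 (mod 17). Verification: 9 × 2 = 18 ≡ 1 (mod 17)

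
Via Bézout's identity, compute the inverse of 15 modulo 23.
Extended GCD: 15(-3) + 23(2) = 1. So 15^(-1) ≡ 20 ≡ 20 (mod 23). Verify: 15 × 20 = 300 ≡ 1 (mod 23)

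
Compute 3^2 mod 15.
2 = 2 (binary 10). Repeated squaring mod 15: 3^1 ≡ 3; 3^2 ≡ 3² = 9 ≡ 9. So 3^2 ≡ 9 (mod 15).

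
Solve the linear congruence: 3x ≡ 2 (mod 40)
14

Since gcd(3, 40) = 1 divides 2, a solution exists.
Multiply both sides by the inverse of 3 mod 40:
  3^(-1) mod 40 = 27
  x ≡ 27 × 2 ≡ 54 ≡ 14 (mod 40)
Verification: 3 × 14 = 42 = 1 × 40 + 2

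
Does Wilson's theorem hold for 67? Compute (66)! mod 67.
(66)! mod 67 = 66. Since this equals -1 (mod 67), Wilson confirms 67 is prime.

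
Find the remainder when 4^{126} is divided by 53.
By Fermat: 4^{52} ≡ 1 (mod 53). 126 = 2×52 + 22. So 4^{126} ≡ 4^{22} ≡ 47 (mod 53)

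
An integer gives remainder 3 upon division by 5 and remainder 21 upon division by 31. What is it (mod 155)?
M = 5 × 31 = 155. M₁ = 31, y₁ ≡ 1 (mod 5). M₂ = 5, y₂ ≡ 25 (mod 31). r = 3×31×1 + 21×5×25 ≡ 83 (mod 155). The smallest positive such number is 83.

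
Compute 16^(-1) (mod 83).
16^(-1) ≡ 26 (mod 83). Verification: 16 × 26 = 416 ≡ 1 (mod 83)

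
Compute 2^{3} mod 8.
0

Using successive squaring:
Binary expansion of 3: 11
Powers of 2 mod 8 (each is the square of the previous):
  2^1 ≡ 2 (mod 8)
  2^2 ≡ 2² = 4 ≡ 4 (mod 8)
3 = 2 + 1, so 2^3 = 2^2 × 2^1 ≡ 4 × 2 (mod 8)
Multiplying step by step:
  4 × 2 = 8 ≡ 0 (mod 8)
Result: 2^3 ≡ 0 (mod 8)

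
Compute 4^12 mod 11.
Using Fermat: 4^{10} ≡ 1 (mod 11). 12 ≡ 2 (mod 10). So 4^{12} ≡ 4^{2} ≡ 5 (mod 11)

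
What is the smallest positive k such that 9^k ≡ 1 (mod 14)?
Powers of 9 mod 14: 9^1≡9, 9^2≡11, 9^3≡1. Order = 3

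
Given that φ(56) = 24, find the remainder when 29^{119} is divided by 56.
By Euler: 29^{24} ≡ 1 (mod 56) since gcd(29, 56) = 1. 119 = 4×24 + 23. So 29^{119} ≡ 29^{23} ≡ 29 (mod 56)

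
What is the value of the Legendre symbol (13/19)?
(13/19) = 13^{9} mod 19 = -1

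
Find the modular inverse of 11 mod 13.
11^(-1) ≡ 6 (mod 13). Verification: 11 × 6 = 66 ≡ 1 (mod 13)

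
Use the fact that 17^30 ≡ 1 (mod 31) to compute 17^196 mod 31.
By Fermat: 17^{30} ≡ 1 (mod 31). 196 ≡ 16 (mod 30). So 17^{196} ≡ 17^{16} ≡ 14 (mod 31)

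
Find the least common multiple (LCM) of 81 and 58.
4698

First find GCD(81, 58) using the Euclidean algorithm:
81 = 1 × 58 + 23
58 = 2 × 23 + 12
23 = 1 × 12 + 11
12 = 1 × 11 + 1
11 = 11 × 1 + 0
GCD(81, 58) = 1

LCM formula: LCM(a, b) = (a × b) / GCD(a, b)
LCM(81, 58) = (81 × 58) / 1
LCM(81, 58) = 4698 / 1
LCM(81, 58) = 4698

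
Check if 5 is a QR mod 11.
By Euler's criterion: 5^{5} ≡ 1 (mod 11). Since this equals 1, 5 is a QR.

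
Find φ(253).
220

Prime factorization: 253 = 11 × 23
Using the formula φ(n) = n × Π(1 - 1/p) for each prime factor p:
φ(253) = 253 × (1 - 1/11) × (1 - 1/23)
φ(253) = 220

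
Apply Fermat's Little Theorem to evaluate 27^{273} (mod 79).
78

By Fermat's Little Theorem, a^(p-1) ≡ 1 (mod p) for prime p and gcd(a, p) = 1
Here p = 79, so 27^78 ≡ 1 (mod 79)
We can reduce the exponent: 273 mod 78 = 39
So 27^273 ≡ 27^39 (mod 79)
Computing: 27^39 mod 79 = 78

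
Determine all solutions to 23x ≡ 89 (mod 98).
55

Since gcd(23, 98) = 1 divides 89, a solution exists.
Multiply both sides by the inverse of 23 mod 98:
  23^(-1) mod 98 = 81
  x ≡ 81 × 89 ≡ 7209 ≡ 55 (mod 98)
Verification: 23 × 55 = 1265 = 12 × 98 + 89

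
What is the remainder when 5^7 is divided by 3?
5 ≡ 2 (mod 3). 7 = 4 + 2 + 1 (binary 111). Repeated squaring mod 3: 2^1 ≡ 2; 2^2 ≡ 2² = 4 ≡ 1; 2^4 ≡ 1² = 1 ≡ 1. Multiply: 5^7 ≡ 2^4 × 2^2 × 2^1 ≡ 1 × 1 × 2 (mod 3): 1 × 1 = 1 ≡ 1; 1 × 2 = 2 ≡ 2. So 5^7 ≡ 2 (mod 3).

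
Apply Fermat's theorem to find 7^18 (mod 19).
By Fermat's Little Theorem, 7^{18} ≡ 1 (mod 19) since 19 is prime and gcd(7, 19) = 1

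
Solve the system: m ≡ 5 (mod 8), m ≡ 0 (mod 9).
M = 8 × 9 = 72. M₁ = 9, y₁ ≡ 1 (mod 8). M₂ = 8, y₂ ≡ 8 (mod 9). m = 5×9×1 + 0×8×8 ≡ 45 (mod 72)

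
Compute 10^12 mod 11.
Using Fermat: 10^{10} ≡ 1 (mod 11). 12 ≡ 2 (mod 10). So 10^{12} ≡ 10^{2} ≡ 1 (mod 11)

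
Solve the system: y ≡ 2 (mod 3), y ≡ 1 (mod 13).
M = 3 × 13 = 39. M₁ = 13, y₁ ≡ 1 (mod 3). M₂ = 3, y₂ ≡ 9 (mod 13). y = 2×13×1 + 1×3×9 ≡ 14 (mod 39)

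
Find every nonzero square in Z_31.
QRs mod 31: {1, 2, 4, 5, 7, 8, 9, 10, 14, 16, 18, 19, 20, 25, 28}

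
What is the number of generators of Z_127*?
Number of primitive roots mod 127 = φ(126) = 36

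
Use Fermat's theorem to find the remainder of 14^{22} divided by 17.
15

By Fermat's Little Theorem, a^(p-1) ≡ 1 (mod p) for prime p and gcd(a, p) = 1
Here p = 17, so 14^16 ≡ 1 (mod 17)
We can reduce the exponent: 22 mod 16 = 6
So 14^22 ≡ 14^6 (mod 17)
Computing: 14^6 mod 17 = 15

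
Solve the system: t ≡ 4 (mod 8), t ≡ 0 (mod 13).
M = 8 × 13 = 104. M₁ = 13, y₁ ≡ 5 (mod 8). M₂ = 8, y₂ ≡ 5 (mod 13). t = 4×13×5 + 0×8×5 ≡ 52 (mod 104)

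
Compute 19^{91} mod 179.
3

Using successive squaring:
Binary expansion of 91: 1011011
Powers of 19 mod 179 (each is the square of the previous):
  19^1 ≡ 19 (mod 179)
  19^2 ≡ 19² = 361 ≡ 3 (mod 179)
  19^4 ≡ 3² = 9 ≡ 9 (mod 179)
  19^8 ≡ 9² = 81 ≡ 81 (mod 179)
  19^16 ≡ 81² = 6561 ≡ 117 (mod 179)
  19^32 ≡ 117² = 13689 ≡ 85 (mod 179)
  19^64 ≡ 85² = 7225 ≡ 65 (mod 179)
91 = 64 + 16 + 8 + 2 + 1, so 19^91 = 19^64 × 19^16 × 19^8 × 19^2 × 19^1 ≡ 65 × 117 × 81 × 3 × 19 (mod 179)
Multiplying step by step:
  65 × 117 = 7605 ≡ 87 (mod 179)
  87 × 81 = 7047 ≡ 66 (mod 179)
  66 × 3 = 198 ≡ 19 (mod 179)
  19 × 19 = 361 ≡ 3 (mod 179)
Result: 19^91 ≡ 3 (mod 179)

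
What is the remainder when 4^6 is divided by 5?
6 = 4 + 2 (binary 110). Repeated squaring mod 5: 4^1 ≡ 4; 4^2 ≡ 4² = 16 ≡ 1; 4^4 ≡ 1² = 1 ≡ 1. Multiply: 4^6 = 4^4 × 4^2 ≡ 1 × 1 (mod 5): 1 × 1 = 1 ≡ 1. So 4^6 ≡ 1 (mod 5).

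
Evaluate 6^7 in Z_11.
7 = 4 + 2 + 1 (binary 111). Repeated squaring mod 11: 6^1 ≡ 6; 6^2 ≡ 6² = 36 ≡ 3; 6^4 ≡ 3² = 9 ≡ 9. Multiply: 6^7 = 6^4 × 6^2 × 6^1 ≡ 9 × 3 × 6 (mod 11): 9 × 3 = 27 ≡ 5; 5 × 6 = 30 ≡ 8. So 6^7 ≡ 8 (mod 11).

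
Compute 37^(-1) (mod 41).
10

Using Extended Euclidean Algorithm:
gcd(37, 41) = 1
Bezout coefficients: 37 × 10 + 41 × -9 = 1
So 37 × 10 ≡ 1 (mod 41)
The inverse is 10 mod 41 = 10
Verification: 37 × 10 = 370 = 9 × 41 + 1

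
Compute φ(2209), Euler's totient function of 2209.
2162

Prime factorization: 2209 = 47^2
Using the formula φ(n) = n × Π(1 - 1/p) for each prime factor p:
φ(2209) = 2209 × (1 - 1/47)
φ(2209) = 2162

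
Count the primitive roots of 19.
6

The number of primitive roots modulo p is φ(p-1) = φ(18)
φ(18) = 6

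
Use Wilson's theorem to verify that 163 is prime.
(162)! mod 163 = 162. Since this equals -1 (mod 163), Wilson confirms 163 is prime.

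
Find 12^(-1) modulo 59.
5

Using Extended Euclidean Algorithm:
gcd(12, 59) = 1
Bezout coefficients: 12 × 5 + 59 × -1 = 1
So 12 × 5 ≡ 1 (mod 59)
The inverse is 5 mod 59 = 5
Verification: 12 × 5 = 60 = 1 × 59 + 1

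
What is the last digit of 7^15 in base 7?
Using repeated squaring. 7 ≡ 0 (mod 7). 15 = 8 + 4 + 2 + 1 (binary 1111). Repeated squaring mod 7: 0^1 ≡ 0; 0^2 ≡ 0² = 0 ≡ 0; 0^4 ≡ 0² = 0 ≡ 0; 0^8 ≡ 0² = 0 ≡ 0. Multiply: 7^15 ≡ 0^8 × 0^4 × 0^2 × 0^1 ≡ 0 × 0 × 0 × 0 (mod 7): 0 × 0 = 0 ≡ 0; 0 × 0 = 0 ≡ 0; 0 × 0 = 0 ≡ 0. So 7^15 ≡ 0 (mod 7).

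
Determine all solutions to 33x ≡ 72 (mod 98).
20

Since gcd(33, 98) = 1 divides 72, a solution exists.
Multiply both sides by the inverse of 33 mod 98:
  33^(-1) mod 98 = 3
  x ≡ 3 × 72 ≡ 216 ≡ 20 (mod 98)
Verification: 33 × 20 = 660 = 6 × 98 + 72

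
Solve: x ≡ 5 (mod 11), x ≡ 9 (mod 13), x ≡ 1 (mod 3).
M = 11 × 13 × 3 = 429. M₁ = 39, y₁ ≡ 2 (mod 11). M₂ = 33, y₂ ≡ 2 (mod 13). M₃ = 143, y₃ ≡ 2 (mod 3). x = 5×39×2 + 9×33×2 + 1×143×2 ≡ 412 (mod 429)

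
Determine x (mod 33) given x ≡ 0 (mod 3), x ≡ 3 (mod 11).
3

Using the Chinese Remainder Theorem:
M = product of moduli = 33
For equation 1: M_1 = 11, 11 ≡ 2 (mod 3), inverse of 11 mod 3 is 2 (check: 2 × 2 = 4 ≡ 1 (mod 3))
For equation 2: M_2 = 3, 3 ≡ 3 (mod 11), inverse of 3 mod 11 is 4 (check: 3 × 4 = 12 ≡ 1 (mod 11))
Combine: x ≡ Σ r_i×M_i×(M_i⁻¹ mod m_i) = 0×11×2 + 3×3×4 = 0 + 36 = 36
36 mod 33 = 3
x ≡ 3 (mod 33)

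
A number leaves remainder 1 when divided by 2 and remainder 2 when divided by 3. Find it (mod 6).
M = 2 × 3 = 6. M₁ = 3, y₁ ≡ 1 (mod 2). M₂ = 2, y₂ ≡ 2 (mod 3). m = 1×3×1 + 2×2×2 ≡ 5 (mod 6)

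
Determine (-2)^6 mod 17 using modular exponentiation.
(-2) ≡ 15 (mod 17). 6 = 4 + 2 (binary 110). Repeated squaring mod 17: 15^1 ≡ 15; 15^2 ≡ 15² = 225 ≡ 4; 15^4 ≡ 4² = 16 ≡ 16. Multiply: (-2)^6 ≡ 15^4 × 15^2 ≡ 16 × 4 (mod 17): 16 × 4 = 64 ≡ 13. So (-2)^6 ≡ 13 (mod 17).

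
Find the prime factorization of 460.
2^2 × 5 × 23

Divide by primes starting from smallest:
460 ÷ 2 = 230
230 ÷ 2 = 115
115 ÷ 5 = 23
23 ÷ 23 = 1

460 = 2^2 × 5 × 23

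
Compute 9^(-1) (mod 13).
3

Using Extended Euclidean Algorithm:
gcd(9, 13) = 1
Bezout coefficients: 9 × 3 + 13 × -2 = 1
So 9 × 3 ≡ 1 (mod 13)
The inverse is 3 mod 13 = 3
Verification: 9 × 3 = 27 = 2 × 13 + 1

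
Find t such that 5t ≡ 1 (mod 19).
5^(-1) ≡ 4 (mod 19). Verification: 5 × 4 = 20 ≡ 1 (mod 19)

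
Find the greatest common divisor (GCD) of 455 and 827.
1

Using the Euclidean algorithm:
455 = 0 × 827 + 455
827 = 1 × 455 + 372
455 = 1 × 372 + 83
372 = 4 × 83 + 40
83 = 2 × 40 + 3
40 = 13 × 3 + 1
3 = 3 × 1 + 0

GCD(455, 827) = 1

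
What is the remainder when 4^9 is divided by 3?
4 ≡ 1 (mod 3). 9 = 8 + 1 (binary 1001). Repeated squaring mod 3: 1^1 ≡ 1; 1^2 ≡ 1² = 1 ≡ 1; 1^4 ≡ 1² = 1 ≡ 1; 1^8 ≡ 1² = 1 ≡ 1. Multiply: 4^9 ≡ 1^8 × 1^1 ≡ 1 × 1 (mod 3): 1 × 1 = 1 ≡ 1. So 4^9 ≡ 1 (mod 3).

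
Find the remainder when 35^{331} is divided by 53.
By Fermat: 35^{52} ≡ 1 (mod 53). 331 = 6×52 + 19. So 35^{331} ≡ 35^{19} ≡ 14 (mod 53)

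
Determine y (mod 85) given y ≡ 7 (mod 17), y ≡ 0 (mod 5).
75

Using the Chinese Remainder Theorem:
M = product of moduli = 85
For equation 1: M_1 = 5, 5 ≡ 5 (mod 17), inverse of 5 mod 17 is 7 (check: 5 × 7 = 35 ≡ 1 (mod 17))
For equation 2: M_2 = 17, 17 ≡ 2 (mod 5), inverse of 17 mod 5 is 3 (check: 2 × 3 = 6 ≡ 1 (mod 5))
Combine: y ≡ Σ r_i×M_i×(M_i⁻¹ mod m_i) = 7×5×7 + 0×17×3 = 245 + 0 = 245
245 mod 85 = 75
y ≡ 75 (mod 85)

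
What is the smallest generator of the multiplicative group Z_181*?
p - 1 = 180 has prime divisors 2, 3, 5. h is a primitive root mod 181 iff h^(180/q) ≢ 1 (mod 181) for each such q.
h = 2: 2^90 ≡ 180, 2^60 ≡ 48, 2^36 ≡ 59 (mod 181); none is 1, so 2 has order 180 and is a primitive root.
The smallest primitive root mod 181 is g = 2.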